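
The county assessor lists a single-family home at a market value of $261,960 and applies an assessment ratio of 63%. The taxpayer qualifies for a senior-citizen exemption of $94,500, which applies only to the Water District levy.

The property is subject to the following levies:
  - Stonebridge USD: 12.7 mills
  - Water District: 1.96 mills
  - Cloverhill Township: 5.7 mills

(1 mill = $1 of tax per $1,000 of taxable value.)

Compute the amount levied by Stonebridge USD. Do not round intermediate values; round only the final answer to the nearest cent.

Assessed value = $261,960 × 0.63 = $165,034.8
Stonebridge USD taxable value = $165,034.8 (exemption does not apply)
Stonebridge USD levy = $165,034.8 × 0.0127 = $2,095.94196

$2,095.94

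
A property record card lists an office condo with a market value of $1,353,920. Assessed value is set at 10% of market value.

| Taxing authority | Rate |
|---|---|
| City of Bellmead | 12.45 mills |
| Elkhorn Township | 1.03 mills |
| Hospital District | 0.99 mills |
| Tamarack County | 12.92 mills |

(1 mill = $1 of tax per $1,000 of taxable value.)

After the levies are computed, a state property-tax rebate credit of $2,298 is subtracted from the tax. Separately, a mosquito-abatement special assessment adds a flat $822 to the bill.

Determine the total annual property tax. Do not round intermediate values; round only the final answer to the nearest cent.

$2,232.39

Assessed value = $1,353,920 × 0.1 = $135,392
City of Bellmead: $135,392 × 0.01245 = $1,685.6304
Elkhorn Township: $135,392 × 0.00103 = $139.45376
Hospital District: $135,392 × 0.00099 = $134.03808
Tamarack County: $135,392 × 0.01292 = $1,749.26464
Levies subtotal = $3,708.38688
After credit = $3,708.38688 − $2,298 = $1,410.38688
Total = $1,410.38688 + $822 = $2,232.38688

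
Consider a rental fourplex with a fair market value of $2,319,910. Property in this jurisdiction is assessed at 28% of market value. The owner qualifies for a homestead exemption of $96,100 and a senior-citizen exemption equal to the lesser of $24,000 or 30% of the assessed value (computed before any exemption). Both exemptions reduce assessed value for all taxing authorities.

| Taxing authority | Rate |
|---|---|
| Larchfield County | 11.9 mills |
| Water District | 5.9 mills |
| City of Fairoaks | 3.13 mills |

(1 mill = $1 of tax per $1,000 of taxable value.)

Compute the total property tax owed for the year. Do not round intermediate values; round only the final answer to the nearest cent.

Assessed value = $2,319,910 × 0.28 = $649,574.8
Senior-citizen exemption = min($24,000, 30% × $649,574.8) = min($24,000, $194,872.44) = $24,000 (dollar cap binds)
Taxable value = $649,574.8 − $96,100 − $24,000 = $529,474.8
Larchfield County: $529,474.8 × 0.0119 = $6,300.75012
Water District: $529,474.8 × 0.0059 = $3,123.90132
City of Fairoaks: $529,474.8 × 0.00313 = $1,657.256124
Total = $11,081.907564

$11,081.91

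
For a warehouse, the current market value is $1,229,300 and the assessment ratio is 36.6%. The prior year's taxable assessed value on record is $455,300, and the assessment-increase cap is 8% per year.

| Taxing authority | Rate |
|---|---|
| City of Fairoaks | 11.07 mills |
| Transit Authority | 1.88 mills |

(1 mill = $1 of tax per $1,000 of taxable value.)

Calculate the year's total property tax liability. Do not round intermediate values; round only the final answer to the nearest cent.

$5,826.51

Uncapped assessed value = $1,229,300 × 0.366 = $449,923.8
Cap limit = $455,300 × 1.08 = $491,724
Taxable assessed value = min($449,923.8, $491,724) = $449,923.8 (cap does not bind)
City of Fairoaks: $449,923.8 × 0.01107 = $4,980.656466
Transit Authority: $449,923.8 × 0.00188 = $845.856744
Total = $5,826.51321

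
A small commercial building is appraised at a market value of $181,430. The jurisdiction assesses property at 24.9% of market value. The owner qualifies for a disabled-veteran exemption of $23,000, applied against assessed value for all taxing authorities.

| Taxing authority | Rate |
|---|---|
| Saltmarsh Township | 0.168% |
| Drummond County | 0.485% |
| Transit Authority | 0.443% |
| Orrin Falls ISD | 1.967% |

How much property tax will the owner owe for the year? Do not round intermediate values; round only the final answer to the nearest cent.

$679.25

Assessed value = $181,430 × 0.249 = $45,176.07
Taxable value = $45,176.07 − $23,000 = $22,176.07
Saltmarsh Township: $22,176.07 × 0.00168 = $37.2557976
Drummond County: $22,176.07 × 0.00485 = $107.5539395
Transit Authority: $22,176.07 × 0.00443 = $98.2399901
Orrin Falls ISD: $22,176.07 × 0.01967 = $436.2032969
Total = $37.2557976 + $107.5539395 + $98.2399901 + $436.2032969 = $679.2530241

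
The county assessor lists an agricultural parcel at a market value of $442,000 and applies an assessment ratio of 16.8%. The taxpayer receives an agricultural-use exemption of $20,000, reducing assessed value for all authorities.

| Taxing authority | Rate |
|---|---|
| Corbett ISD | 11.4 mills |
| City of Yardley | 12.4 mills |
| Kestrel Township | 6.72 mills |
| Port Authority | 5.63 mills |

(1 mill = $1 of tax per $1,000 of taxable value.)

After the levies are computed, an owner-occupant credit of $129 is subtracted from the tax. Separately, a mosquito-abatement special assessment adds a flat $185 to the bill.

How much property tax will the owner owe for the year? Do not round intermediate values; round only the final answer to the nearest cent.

Assessed value = $442,000 × 0.168 = $74,256
Taxable value = $74,256 − $20,000 = $54,256
Corbett ISD: $54,256 × 0.0114 = $618.5184
City of Yardley: $54,256 × 0.0124 = $672.7744
Kestrel Township: $54,256 × 0.00672 = $364.60032
Port Authority: $54,256 × 0.00563 = $305.46128
Levies subtotal = $1,961.3544
After credit = $1,961.3544 − $129 = $1,832.3544
Total = $1,832.3544 + $185 = $2,017.3544

$2,017.35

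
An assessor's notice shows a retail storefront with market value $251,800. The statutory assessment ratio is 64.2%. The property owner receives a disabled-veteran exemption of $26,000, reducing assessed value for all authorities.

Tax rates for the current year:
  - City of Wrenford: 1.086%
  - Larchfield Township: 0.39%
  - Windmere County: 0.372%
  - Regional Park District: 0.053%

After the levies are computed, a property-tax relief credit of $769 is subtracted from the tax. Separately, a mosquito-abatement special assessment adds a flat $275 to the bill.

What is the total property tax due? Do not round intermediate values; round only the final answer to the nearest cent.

Assessed value = $251,800 × 0.642 = $161,655.6
Taxable value = $161,655.6 − $26,000 = $135,655.6
City of Wrenford: $135,655.6 × 0.01086 = $1,473.219816
Larchfield Township: $135,655.6 × 0.0039 = $529.05684
Windmere County: $135,655.6 × 0.00372 = $504.638832
Regional Park District: $135,655.6 × 0.00053 = $71.897468
Levies subtotal = $2,578.812956
After credit = $2,578.812956 − $769 = $1,809.812956
Total = $1,809.812956 + $275 = $2,084.812956

$2,084.81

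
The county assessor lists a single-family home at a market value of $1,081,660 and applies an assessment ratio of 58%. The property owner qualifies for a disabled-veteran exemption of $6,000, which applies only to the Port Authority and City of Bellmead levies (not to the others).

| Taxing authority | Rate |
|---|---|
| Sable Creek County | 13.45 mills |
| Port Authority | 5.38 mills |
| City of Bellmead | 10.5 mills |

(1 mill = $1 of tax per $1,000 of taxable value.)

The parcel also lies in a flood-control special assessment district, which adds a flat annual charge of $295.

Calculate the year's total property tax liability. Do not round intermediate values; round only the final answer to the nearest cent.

Assessed value = $1,081,660 × 0.58 = $627,362.8
Sable Creek County: $627,362.8 × 0.01345 = $8,438.02966
Port Authority: ($627,362.8 − $6,000) × 0.00538 = $621,362.8 × 0.00538 = $3,342.931864
City of Bellmead: ($627,362.8 − $6,000) × 0.0105 = $621,362.8 × 0.0105 = $6,524.3094
Levies subtotal = $18,305.270924
Total = $18,305.270924 + $295 = $18,600.270924

$18,600.27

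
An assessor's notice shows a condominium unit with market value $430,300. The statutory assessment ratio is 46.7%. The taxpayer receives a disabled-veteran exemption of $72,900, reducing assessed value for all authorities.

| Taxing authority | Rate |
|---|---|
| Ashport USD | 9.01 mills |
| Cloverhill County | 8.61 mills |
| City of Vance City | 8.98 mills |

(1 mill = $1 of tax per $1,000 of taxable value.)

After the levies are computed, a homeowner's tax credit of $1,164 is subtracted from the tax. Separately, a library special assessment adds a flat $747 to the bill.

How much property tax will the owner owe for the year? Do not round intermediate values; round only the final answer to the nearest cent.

Assessed value = $430,300 × 0.467 = $200,950.1
Taxable value = $200,950.1 − $72,900 = $128,050.1
Ashport USD: $128,050.1 × 0.00901 = $1,153.731401
Cloverhill County: $128,050.1 × 0.00861 = $1,102.511361
City of Vance City: $128,050.1 × 0.00898 = $1,149.889898
Levies subtotal = $3,406.13266
After credit = $3,406.13266 − $1,164 = $2,242.13266
Total = $2,242.13266 + $747 = $2,989.13266

$2,989.13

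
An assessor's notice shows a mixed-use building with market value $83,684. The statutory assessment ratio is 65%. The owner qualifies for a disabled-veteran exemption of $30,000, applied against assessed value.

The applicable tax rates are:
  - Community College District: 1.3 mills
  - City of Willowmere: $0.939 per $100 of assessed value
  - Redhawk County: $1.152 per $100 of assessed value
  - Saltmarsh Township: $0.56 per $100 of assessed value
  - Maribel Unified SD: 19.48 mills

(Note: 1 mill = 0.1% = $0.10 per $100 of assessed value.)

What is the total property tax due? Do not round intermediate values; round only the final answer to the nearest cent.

Assessed value = $83,684 × 0.65 = $54,394.6
Taxable value = $54,394.6 − $30,000 = $24,394.6
Community College District: $24,394.6 × 0.0013 = $31.71298
City of Willowmere: $24,394.6 × 0.00939 = $229.065294
Redhawk County: $24,394.6 × 0.01152 = $281.025792
Saltmarsh Township: $24,394.6 × 0.0056 = $136.60976
Maribel Unified SD: $24,394.6 × 0.01948 = $475.206808
Total = $1,153.620634

$1,153.62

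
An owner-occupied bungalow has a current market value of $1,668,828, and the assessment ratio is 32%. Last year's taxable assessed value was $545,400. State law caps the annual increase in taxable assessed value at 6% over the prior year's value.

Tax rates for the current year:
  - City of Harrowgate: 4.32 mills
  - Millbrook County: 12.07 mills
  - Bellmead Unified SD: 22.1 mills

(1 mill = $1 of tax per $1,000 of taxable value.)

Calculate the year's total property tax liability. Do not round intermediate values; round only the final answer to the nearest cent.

Uncapped assessed value = $1,668,828 × 0.32 = $534,024.96
Cap limit = $545,400 × 1.06 = $578,124
Taxable assessed value = min($534,024.96, $578,124) = $534,024.96 (cap does not bind)
City of Harrowgate: $534,024.96 × 0.00432 = $2,306.9878272
Millbrook County: $534,024.96 × 0.01207 = $6,445.6812672
Bellmead Unified SD: $534,024.96 × 0.0221 = $11,801.951616
Total = $20,554.6207104

$20,554.62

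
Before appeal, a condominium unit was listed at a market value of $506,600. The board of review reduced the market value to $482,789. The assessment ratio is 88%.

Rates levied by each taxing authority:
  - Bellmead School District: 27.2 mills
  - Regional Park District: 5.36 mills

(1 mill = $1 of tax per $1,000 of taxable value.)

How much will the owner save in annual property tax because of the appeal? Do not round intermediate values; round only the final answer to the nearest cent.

$682.25

Old assessed value = $506,600 × 0.88 = $445,808
New assessed value = $482,789 × 0.88 = $424,854.32
Combined rate = 0.0272 + 0.00536 = 0.03256
Old tax = $445,808 × 0.03256 = $14,515.50848
New tax = $424,854.32 × 0.03256 = $13,833.2566592
Reduction = $14,515.50848 − $13,833.2566592 = $682.2518208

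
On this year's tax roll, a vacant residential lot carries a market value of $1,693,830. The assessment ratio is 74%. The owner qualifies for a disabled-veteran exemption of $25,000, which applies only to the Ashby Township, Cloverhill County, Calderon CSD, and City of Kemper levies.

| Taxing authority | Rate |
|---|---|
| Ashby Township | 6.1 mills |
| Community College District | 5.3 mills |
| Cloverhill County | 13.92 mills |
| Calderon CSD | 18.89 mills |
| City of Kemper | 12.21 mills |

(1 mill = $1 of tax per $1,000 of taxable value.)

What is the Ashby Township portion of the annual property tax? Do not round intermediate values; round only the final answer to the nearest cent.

$7,493.45

Assessed value = $1,693,830 × 0.74 = $1,253,434.2
Ashby Township taxable value = $1,253,434.2 − $25,000 = $1,228,434.2
Ashby Township levy = $1,228,434.2 × 0.0061 = $7,493.44862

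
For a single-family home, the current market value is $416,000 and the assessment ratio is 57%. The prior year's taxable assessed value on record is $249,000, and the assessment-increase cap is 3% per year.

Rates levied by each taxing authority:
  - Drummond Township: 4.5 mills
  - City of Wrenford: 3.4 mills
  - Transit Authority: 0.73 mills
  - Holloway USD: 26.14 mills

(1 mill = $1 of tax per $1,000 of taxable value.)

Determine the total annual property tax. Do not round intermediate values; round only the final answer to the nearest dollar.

$8,245

Uncapped assessed value = $416,000 × 0.57 = $237,120
Cap limit = $249,000 × 1.03 = $256,470
Taxable assessed value = min($237,120, $256,470) = $237,120 (cap does not bind)
Drummond Township: $237,120 × 0.0045 = $1,067.04
City of Wrenford: $237,120 × 0.0034 = $806.208
Transit Authority: $237,120 × 0.00073 = $173.0976
Holloway USD: $237,120 × 0.02614 = $6,198.3168
Total = $8,244.6624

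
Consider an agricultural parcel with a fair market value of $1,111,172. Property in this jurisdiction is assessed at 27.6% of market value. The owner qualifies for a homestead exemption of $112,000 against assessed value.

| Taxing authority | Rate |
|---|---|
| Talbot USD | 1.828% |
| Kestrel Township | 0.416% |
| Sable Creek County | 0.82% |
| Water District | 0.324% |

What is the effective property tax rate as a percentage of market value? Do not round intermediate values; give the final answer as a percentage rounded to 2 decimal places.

Assessed value = $1,111,172 × 0.276 = $306,683.472
Taxable value = $306,683.472 − $112,000 = $194,683.472
Talbot USD: $194,683.472 × 0.01828 = $3,558.81386816
Kestrel Township: $194,683.472 × 0.00416 = $809.88324352
Sable Creek County: $194,683.472 × 0.0082 = $1,596.4044704
Water District: $194,683.472 × 0.00324 = $630.77444928
Total tax = $6,595.87603136
Effective rate = $6,595.87603136 ÷ $1,111,172 = 0.59% of market value

0.59%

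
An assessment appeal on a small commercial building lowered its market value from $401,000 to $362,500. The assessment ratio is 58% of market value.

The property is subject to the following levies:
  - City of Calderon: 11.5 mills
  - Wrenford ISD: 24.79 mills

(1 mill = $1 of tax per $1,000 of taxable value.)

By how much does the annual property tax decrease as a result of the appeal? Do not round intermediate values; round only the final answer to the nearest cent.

$810.36

Old assessed value = $401,000 × 0.58 = $232,580
New assessed value = $362,500 × 0.58 = $210,250
Combined rate = 0.0115 + 0.02479 = 0.03629
Old tax = $232,580 × 0.03629 = $8,440.3282
New tax = $210,250 × 0.03629 = $7,629.9725
Reduction = $8,440.3282 − $7,629.9725 = $810.3557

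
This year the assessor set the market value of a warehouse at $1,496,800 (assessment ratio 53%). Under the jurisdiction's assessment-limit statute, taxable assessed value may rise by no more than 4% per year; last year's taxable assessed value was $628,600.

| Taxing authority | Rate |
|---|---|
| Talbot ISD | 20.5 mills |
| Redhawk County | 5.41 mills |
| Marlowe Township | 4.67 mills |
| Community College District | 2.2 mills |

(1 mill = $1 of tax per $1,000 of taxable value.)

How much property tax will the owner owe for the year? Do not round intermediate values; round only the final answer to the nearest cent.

Uncapped assessed value = $1,496,800 × 0.53 = $793,304
Cap limit = $628,600 × 1.04 = $653,744
Taxable assessed value = min($793,304, $653,744) = $653,744 (cap binds)
Talbot ISD: $653,744 × 0.0205 = $13,401.752
Redhawk County: $653,744 × 0.00541 = $3,536.75504
Marlowe Township: $653,744 × 0.00467 = $3,052.98448
Community College District: $653,744 × 0.0022 = $1,438.2368
Total = $21,429.72832

$21,429.73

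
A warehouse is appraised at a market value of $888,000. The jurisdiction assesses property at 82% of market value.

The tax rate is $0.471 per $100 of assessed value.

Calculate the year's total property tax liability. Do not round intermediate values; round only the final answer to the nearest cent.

Assessed value = $888,000 × 0.82 = $728,160
Tax = $728,160 × 0.00471 = $3,429.6336

$3,429.63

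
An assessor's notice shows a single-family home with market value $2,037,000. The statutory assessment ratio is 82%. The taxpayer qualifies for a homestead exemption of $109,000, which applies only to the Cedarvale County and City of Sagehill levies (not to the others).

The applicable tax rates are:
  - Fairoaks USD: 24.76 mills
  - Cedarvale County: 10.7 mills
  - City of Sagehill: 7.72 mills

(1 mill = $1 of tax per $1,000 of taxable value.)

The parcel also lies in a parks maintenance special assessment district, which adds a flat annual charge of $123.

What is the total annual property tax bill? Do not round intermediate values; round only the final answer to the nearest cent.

Assessed value = $2,037,000 × 0.82 = $1,670,340
Fairoaks USD: $1,670,340 × 0.02476 = $41,357.6184
Cedarvale County: ($1,670,340 − $109,000) × 0.0107 = $1,561,340 × 0.0107 = $16,706.338
City of Sagehill: ($1,670,340 − $109,000) × 0.00772 = $1,561,340 × 0.00772 = $12,053.5448
Levies subtotal = $70,117.5012
Total = $70,117.5012 + $123 = $70,240.5012

$70,240.50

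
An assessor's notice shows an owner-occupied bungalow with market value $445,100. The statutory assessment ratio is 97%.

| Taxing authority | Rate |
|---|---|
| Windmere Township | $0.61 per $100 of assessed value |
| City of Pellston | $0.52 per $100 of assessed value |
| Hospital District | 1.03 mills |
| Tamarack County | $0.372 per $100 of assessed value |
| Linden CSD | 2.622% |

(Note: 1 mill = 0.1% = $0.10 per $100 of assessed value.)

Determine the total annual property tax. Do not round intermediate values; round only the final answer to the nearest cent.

$18,249.95

Assessed value = $445,100 × 0.97 = $431,747
Windmere Township: $431,747 × 0.0061 = $2,633.6567
City of Pellston: $431,747 × 0.0052 = $2,245.0844
Hospital District: $431,747 × 0.00103 = $444.69941
Tamarack County: $431,747 × 0.00372 = $1,606.09884
Linden CSD: $431,747 × 0.02622 = $11,320.40634
Total = $18,249.94569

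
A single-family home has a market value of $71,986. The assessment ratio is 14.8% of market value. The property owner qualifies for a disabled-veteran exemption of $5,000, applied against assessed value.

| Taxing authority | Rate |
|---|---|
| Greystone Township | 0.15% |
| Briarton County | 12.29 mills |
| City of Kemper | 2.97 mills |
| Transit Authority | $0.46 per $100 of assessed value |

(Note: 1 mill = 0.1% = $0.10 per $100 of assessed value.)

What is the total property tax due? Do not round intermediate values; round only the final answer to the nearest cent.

$120.77

Assessed value = $71,986 × 0.148 = $10,653.928
Taxable value = $10,653.928 − $5,000 = $5,653.928
Greystone Township: $5,653.928 × 0.0015 = $8.480892
Briarton County: $5,653.928 × 0.01229 = $69.48677512
City of Kemper: $5,653.928 × 0.00297 = $16.79216616
Transit Authority: $5,653.928 × 0.0046 = $26.0080688
Total = $120.76790208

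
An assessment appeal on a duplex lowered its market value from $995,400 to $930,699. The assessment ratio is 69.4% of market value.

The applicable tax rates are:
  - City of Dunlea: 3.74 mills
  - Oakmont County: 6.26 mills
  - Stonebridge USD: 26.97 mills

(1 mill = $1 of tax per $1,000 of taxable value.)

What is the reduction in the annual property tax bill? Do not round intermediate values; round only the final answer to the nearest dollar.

$1,660

Old assessed value = $995,400 × 0.694 = $690,807.6
New assessed value = $930,699 × 0.694 = $645,905.106
Combined rate = 0.00374 + 0.00626 + 0.02697 = 0.03697
Old tax = $690,807.6 × 0.03697 = $25,539.156972
New tax = $645,905.106 × 0.03697 = $23,879.11176882
Reduction = $25,539.156972 − $23,879.11176882 = $1,660.04520318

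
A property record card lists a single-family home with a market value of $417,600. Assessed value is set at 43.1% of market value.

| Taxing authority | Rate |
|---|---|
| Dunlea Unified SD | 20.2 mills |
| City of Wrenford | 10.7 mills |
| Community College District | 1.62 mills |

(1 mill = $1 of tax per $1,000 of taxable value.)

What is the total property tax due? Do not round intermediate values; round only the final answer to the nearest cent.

$5,853.13

Assessed value = $417,600 × 0.431 = $179,985.6
Dunlea Unified SD: $179,985.6 × 0.0202 = $3,635.70912
City of Wrenford: $179,985.6 × 0.0107 = $1,925.84592
Community College District: $179,985.6 × 0.00162 = $291.576672
Total = $3,635.70912 + $1,925.84592 + $291.576672 = $5,853.131712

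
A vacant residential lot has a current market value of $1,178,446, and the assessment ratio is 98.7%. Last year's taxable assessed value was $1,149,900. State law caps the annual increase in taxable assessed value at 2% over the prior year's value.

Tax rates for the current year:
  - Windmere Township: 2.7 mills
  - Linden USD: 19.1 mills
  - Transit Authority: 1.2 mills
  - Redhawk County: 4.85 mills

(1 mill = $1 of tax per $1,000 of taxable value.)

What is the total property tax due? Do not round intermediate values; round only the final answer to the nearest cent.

$32,393.06

Uncapped assessed value = $1,178,446 × 0.987 = $1,163,126.202
Cap limit = $1,149,900 × 1.02 = $1,172,898
Taxable assessed value = min($1,163,126.202, $1,172,898) = $1,163,126.202 (cap does not bind)
Windmere Township: $1,163,126.202 × 0.0027 = $3,140.4407454
Linden USD: $1,163,126.202 × 0.0191 = $22,215.7104582
Transit Authority: $1,163,126.202 × 0.0012 = $1,395.7514424
Redhawk County: $1,163,126.202 × 0.00485 = $5,641.1620797
Total = $32,393.0647257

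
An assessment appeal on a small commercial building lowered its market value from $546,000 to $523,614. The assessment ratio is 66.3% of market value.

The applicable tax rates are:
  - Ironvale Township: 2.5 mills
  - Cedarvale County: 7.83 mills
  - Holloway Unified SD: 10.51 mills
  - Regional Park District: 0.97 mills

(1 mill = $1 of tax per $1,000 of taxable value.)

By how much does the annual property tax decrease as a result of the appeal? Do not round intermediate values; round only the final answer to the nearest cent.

$323.70

Old assessed value = $546,000 × 0.663 = $361,998
New assessed value = $523,614 × 0.663 = $347,156.082
Combined rate = 0.0025 + 0.00783 + 0.01051 + 0.00097 = 0.02181
Old tax = $361,998 × 0.02181 = $7,895.17638
New tax = $347,156.082 × 0.02181 = $7,571.47414842
Reduction = $7,895.17638 − $7,571.47414842 = $323.70223158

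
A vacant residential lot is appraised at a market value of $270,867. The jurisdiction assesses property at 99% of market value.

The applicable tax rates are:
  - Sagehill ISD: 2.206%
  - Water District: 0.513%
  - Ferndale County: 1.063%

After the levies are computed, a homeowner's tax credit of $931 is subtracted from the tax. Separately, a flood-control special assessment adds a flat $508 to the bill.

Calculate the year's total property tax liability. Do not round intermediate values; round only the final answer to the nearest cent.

$9,718.75

Assessed value = $270,867 × 0.99 = $268,158.33
Sagehill ISD: $268,158.33 × 0.02206 = $5,915.5727598
Water District: $268,158.33 × 0.00513 = $1,375.6522329
Ferndale County: $268,158.33 × 0.01063 = $2,850.5230479
Levies subtotal = $10,141.7480406
After credit = $10,141.7480406 − $931 = $9,210.7480406
Total = $9,210.7480406 + $508 = $9,718.7480406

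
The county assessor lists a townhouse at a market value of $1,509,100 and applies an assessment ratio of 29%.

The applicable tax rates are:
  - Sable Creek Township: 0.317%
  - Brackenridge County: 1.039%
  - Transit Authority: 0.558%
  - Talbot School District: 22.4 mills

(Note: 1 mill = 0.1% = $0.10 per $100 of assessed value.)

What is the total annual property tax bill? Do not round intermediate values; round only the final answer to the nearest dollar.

$18,180

Assessed value = $1,509,100 × 0.29 = $437,639
Sable Creek Township: $437,639 × 0.00317 = $1,387.31563
Brackenridge County: $437,639 × 0.01039 = $4,547.06921
Transit Authority: $437,639 × 0.00558 = $2,442.02562
Talbot School District: $437,639 × 0.0224 = $9,803.1136
Total = $18,179.52406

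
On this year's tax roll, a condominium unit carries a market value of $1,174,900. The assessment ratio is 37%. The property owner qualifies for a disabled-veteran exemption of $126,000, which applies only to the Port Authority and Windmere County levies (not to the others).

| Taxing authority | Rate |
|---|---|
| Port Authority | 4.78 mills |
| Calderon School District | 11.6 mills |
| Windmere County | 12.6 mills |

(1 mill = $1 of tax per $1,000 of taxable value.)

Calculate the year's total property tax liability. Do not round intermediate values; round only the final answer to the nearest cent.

$10,408.10

Assessed value = $1,174,900 × 0.37 = $434,713
Port Authority: ($434,713 − $126,000) × 0.00478 = $308,713 × 0.00478 = $1,475.64814
Calderon School District: $434,713 × 0.0116 = $5,042.6708
Windmere County: ($434,713 − $126,000) × 0.0126 = $308,713 × 0.0126 = $3,889.7838
Total = $10,408.10274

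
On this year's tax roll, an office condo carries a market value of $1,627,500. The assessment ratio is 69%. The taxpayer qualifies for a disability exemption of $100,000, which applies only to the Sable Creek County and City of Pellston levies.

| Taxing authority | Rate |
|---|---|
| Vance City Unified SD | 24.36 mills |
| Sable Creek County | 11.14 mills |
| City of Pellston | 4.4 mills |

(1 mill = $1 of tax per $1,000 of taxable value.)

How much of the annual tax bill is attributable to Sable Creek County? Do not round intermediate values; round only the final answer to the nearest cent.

Assessed value = $1,627,500 × 0.69 = $1,122,975
Sable Creek County taxable value = $1,122,975 − $100,000 = $1,022,975
Sable Creek County levy = $1,022,975 × 0.01114 = $11,395.9415

$11,395.94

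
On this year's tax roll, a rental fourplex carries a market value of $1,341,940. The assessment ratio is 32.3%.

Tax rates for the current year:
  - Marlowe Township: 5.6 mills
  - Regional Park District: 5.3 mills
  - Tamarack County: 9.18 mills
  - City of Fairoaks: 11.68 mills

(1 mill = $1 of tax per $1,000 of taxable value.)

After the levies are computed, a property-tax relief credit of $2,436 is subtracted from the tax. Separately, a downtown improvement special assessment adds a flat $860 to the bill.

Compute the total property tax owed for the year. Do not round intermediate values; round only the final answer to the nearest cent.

Assessed value = $1,341,940 × 0.323 = $433,446.62
Marlowe Township: $433,446.62 × 0.0056 = $2,427.301072
Regional Park District: $433,446.62 × 0.0053 = $2,297.267086
Tamarack County: $433,446.62 × 0.00918 = $3,979.0399716
City of Fairoaks: $433,446.62 × 0.01168 = $5,062.6565216
Levies subtotal = $13,766.2646512
After credit = $13,766.2646512 − $2,436 = $11,330.2646512
Total = $11,330.2646512 + $860 = $12,190.2646512

$12,190.26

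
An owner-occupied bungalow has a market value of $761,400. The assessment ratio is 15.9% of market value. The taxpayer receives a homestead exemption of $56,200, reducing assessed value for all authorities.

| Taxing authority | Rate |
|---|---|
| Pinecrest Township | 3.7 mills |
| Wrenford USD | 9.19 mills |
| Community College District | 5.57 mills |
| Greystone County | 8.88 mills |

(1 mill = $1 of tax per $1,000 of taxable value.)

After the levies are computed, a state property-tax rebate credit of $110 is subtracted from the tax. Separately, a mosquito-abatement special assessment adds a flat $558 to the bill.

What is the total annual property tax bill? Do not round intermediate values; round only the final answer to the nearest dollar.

Assessed value = $761,400 × 0.159 = $121,062.6
Taxable value = $121,062.6 − $56,200 = $64,862.6
Pinecrest Township: $64,862.6 × 0.0037 = $239.99162
Wrenford USD: $64,862.6 × 0.00919 = $596.087294
Community College District: $64,862.6 × 0.00557 = $361.284682
Greystone County: $64,862.6 × 0.00888 = $575.979888
Levies subtotal = $1,773.343484
After credit = $1,773.343484 − $110 = $1,663.343484
Total = $1,663.343484 + $558 = $2,221.343484

$2,221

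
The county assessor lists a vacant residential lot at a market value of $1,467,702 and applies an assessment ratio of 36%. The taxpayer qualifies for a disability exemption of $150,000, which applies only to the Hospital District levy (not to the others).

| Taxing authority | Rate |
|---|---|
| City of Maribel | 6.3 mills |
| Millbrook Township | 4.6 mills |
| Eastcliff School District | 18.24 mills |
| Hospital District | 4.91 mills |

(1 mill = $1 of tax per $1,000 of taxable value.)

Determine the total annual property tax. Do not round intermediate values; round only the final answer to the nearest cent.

Assessed value = $1,467,702 × 0.36 = $528,372.72
City of Maribel: $528,372.72 × 0.0063 = $3,328.748136
Millbrook Township: $528,372.72 × 0.0046 = $2,430.514512
Eastcliff School District: $528,372.72 × 0.01824 = $9,637.5184128
Hospital District: ($528,372.72 − $150,000) × 0.00491 = $378,372.72 × 0.00491 = $1,857.8100552
Total = $17,254.591116

$17,254.59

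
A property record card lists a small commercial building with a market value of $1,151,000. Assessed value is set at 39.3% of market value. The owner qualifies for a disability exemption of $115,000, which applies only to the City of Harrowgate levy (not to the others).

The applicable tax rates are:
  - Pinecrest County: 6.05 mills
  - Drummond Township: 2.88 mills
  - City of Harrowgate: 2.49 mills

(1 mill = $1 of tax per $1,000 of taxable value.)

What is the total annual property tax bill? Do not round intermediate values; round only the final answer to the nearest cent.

Assessed value = $1,151,000 × 0.393 = $452,343
Pinecrest County: $452,343 × 0.00605 = $2,736.67515
Drummond Township: $452,343 × 0.00288 = $1,302.74784
City of Harrowgate: ($452,343 − $115,000) × 0.00249 = $337,343 × 0.00249 = $839.98407
Total = $4,879.40706

$4,879.41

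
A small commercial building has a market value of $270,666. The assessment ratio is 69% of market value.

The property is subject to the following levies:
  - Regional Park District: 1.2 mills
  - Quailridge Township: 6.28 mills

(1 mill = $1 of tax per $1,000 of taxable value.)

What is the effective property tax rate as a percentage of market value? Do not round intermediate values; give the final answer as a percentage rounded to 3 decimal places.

Assessed value = $270,666 × 0.69 = $186,759.54
Regional Park District: $186,759.54 × 0.0012 = $224.111448
Quailridge Township: $186,759.54 × 0.00628 = $1,172.8499112
Total tax = $1,396.9613592
Effective rate = $1,396.9613592 ÷ $270,666 = 0.516% of market value

0.516%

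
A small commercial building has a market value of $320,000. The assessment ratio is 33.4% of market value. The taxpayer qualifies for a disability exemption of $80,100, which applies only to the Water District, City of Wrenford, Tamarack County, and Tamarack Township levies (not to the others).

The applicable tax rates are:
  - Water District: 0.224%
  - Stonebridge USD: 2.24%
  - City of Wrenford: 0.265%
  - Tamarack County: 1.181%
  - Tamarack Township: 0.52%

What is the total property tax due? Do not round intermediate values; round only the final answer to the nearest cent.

$2,980.59

Assessed value = $320,000 × 0.334 = $106,880
Water District: ($106,880 − $80,100) × 0.00224 = $26,780 × 0.00224 = $59.9872
Stonebridge USD: $106,880 × 0.0224 = $2,394.112
City of Wrenford: ($106,880 − $80,100) × 0.00265 = $26,780 × 0.00265 = $70.967
Tamarack County: ($106,880 − $80,100) × 0.01181 = $26,780 × 0.01181 = $316.2718
Tamarack Township: ($106,880 − $80,100) × 0.0052 = $26,780 × 0.0052 = $139.256
Total = $2,980.594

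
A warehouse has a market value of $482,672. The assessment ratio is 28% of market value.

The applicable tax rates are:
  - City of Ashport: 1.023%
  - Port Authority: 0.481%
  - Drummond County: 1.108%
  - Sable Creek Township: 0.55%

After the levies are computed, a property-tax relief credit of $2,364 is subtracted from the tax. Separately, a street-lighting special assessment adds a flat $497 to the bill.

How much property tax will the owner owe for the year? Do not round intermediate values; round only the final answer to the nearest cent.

Assessed value = $482,672 × 0.28 = $135,148.16
City of Ashport: $135,148.16 × 0.01023 = $1,382.5656768
Port Authority: $135,148.16 × 0.00481 = $650.0626496
Drummond County: $135,148.16 × 0.01108 = $1,497.4416128
Sable Creek Township: $135,148.16 × 0.0055 = $743.31488
Levies subtotal = $4,273.3848192
After credit = $4,273.3848192 − $2,364 = $1,909.3848192
Total = $1,909.3848192 + $497 = $2,406.3848192

$2,406.38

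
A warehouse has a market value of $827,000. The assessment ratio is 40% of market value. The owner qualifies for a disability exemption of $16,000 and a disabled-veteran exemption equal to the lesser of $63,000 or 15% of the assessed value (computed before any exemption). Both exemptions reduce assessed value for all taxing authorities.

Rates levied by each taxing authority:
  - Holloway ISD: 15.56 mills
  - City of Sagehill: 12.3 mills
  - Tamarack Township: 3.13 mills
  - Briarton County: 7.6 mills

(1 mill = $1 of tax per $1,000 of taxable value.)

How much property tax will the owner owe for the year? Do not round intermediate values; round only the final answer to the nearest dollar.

$10,233

Assessed value = $827,000 × 0.4 = $330,800
Disabled-veteran exemption = min($63,000, 15% × $330,800) = min($63,000, $49,620) = $49,620 (percentage binds)
Taxable value = $330,800 − $16,000 − $49,620 = $265,180
Holloway ISD: $265,180 × 0.01556 = $4,126.2008
City of Sagehill: $265,180 × 0.0123 = $3,261.714
Tamarack Township: $265,180 × 0.00313 = $830.0134
Briarton County: $265,180 × 0.0076 = $2,015.368
Total = $10,233.2962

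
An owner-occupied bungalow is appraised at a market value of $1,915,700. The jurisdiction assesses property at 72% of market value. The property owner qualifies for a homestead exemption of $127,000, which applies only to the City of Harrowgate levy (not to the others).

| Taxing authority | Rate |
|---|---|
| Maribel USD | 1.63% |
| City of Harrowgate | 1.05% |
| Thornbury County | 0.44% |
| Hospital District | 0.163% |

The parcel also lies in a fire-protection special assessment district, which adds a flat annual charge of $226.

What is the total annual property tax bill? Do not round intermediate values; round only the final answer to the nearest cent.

$44,175.05

Assessed value = $1,915,700 × 0.72 = $1,379,304
Maribel USD: $1,379,304 × 0.0163 = $22,482.6552
City of Harrowgate: ($1,379,304 − $127,000) × 0.0105 = $1,252,304 × 0.0105 = $13,149.192
Thornbury County: $1,379,304 × 0.0044 = $6,068.9376
Hospital District: $1,379,304 × 0.00163 = $2,248.26552
Levies subtotal = $43,949.05032
Total = $43,949.05032 + $226 = $44,175.05032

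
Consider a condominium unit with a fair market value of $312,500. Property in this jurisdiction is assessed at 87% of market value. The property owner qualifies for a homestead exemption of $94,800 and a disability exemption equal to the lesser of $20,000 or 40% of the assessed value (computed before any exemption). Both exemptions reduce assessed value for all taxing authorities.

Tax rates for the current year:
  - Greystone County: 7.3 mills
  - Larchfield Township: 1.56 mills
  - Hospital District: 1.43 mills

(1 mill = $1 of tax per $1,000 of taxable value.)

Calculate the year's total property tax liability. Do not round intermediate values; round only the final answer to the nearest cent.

Assessed value = $312,500 × 0.87 = $271,875
Disability exemption = min($20,000, 40% × $271,875) = min($20,000, $108,750) = $20,000 (dollar cap binds)
Taxable value = $271,875 − $94,800 − $20,000 = $157,075
Greystone County: $157,075 × 0.0073 = $1,146.6475
Larchfield Township: $157,075 × 0.00156 = $245.037
Hospital District: $157,075 × 0.00143 = $224.61725
Total = $1,616.30175

$1,616.30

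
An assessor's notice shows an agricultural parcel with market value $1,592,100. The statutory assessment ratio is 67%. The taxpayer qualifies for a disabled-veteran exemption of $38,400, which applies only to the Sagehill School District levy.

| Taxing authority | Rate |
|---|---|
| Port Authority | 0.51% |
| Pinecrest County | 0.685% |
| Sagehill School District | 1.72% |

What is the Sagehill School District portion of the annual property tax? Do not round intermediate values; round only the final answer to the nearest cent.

Assessed value = $1,592,100 × 0.67 = $1,066,707
Sagehill School District taxable value = $1,066,707 − $38,400 = $1,028,307
Sagehill School District levy = $1,028,307 × 0.0172 = $17,686.8804

$17,686.88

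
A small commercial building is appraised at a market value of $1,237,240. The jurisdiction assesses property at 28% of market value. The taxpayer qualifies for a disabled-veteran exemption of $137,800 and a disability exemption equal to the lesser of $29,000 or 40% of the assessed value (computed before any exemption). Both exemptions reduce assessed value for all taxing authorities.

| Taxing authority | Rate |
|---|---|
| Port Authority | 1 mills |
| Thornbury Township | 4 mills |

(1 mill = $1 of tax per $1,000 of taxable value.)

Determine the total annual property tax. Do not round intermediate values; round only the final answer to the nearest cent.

Assessed value = $1,237,240 × 0.28 = $346,427.2
Disability exemption = min($29,000, 40% × $346,427.2) = min($29,000, $138,570.88) = $29,000 (dollar cap binds)
Taxable value = $346,427.2 − $137,800 − $29,000 = $179,627.2
Port Authority: $179,627.2 × 0.001 = $179.6272
Thornbury Township: $179,627.2 × 0.004 = $718.5088
Total = $898.136

$898.14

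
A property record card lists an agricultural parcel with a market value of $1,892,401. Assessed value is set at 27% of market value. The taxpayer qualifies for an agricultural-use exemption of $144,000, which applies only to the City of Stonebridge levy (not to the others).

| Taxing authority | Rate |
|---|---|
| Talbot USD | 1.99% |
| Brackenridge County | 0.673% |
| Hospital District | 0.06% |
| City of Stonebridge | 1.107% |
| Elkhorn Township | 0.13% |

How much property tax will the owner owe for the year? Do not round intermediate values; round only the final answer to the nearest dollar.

$18,639

Assessed value = $1,892,401 × 0.27 = $510,948.27
Talbot USD: $510,948.27 × 0.0199 = $10,167.870573
Brackenridge County: $510,948.27 × 0.00673 = $3,438.6818571
Hospital District: $510,948.27 × 0.0006 = $306.568962
City of Stonebridge: ($510,948.27 − $144,000) × 0.01107 = $366,948.27 × 0.01107 = $4,062.1173489
Elkhorn Township: $510,948.27 × 0.0013 = $664.232751
Total = $18,639.471492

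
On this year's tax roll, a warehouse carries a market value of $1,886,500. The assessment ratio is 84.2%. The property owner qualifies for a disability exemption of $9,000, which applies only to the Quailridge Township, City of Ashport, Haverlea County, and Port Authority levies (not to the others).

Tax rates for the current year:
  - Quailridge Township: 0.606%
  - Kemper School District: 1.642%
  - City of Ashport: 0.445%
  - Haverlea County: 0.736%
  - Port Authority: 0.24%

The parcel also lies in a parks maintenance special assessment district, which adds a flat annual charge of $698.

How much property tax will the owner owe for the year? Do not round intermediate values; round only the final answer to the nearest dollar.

$58,795

Assessed value = $1,886,500 × 0.842 = $1,588,433
Quailridge Township: ($1,588,433 − $9,000) × 0.00606 = $1,579,433 × 0.00606 = $9,571.36398
Kemper School District: $1,588,433 × 0.01642 = $26,082.06986
City of Ashport: ($1,588,433 − $9,000) × 0.00445 = $1,579,433 × 0.00445 = $7,028.47685
Haverlea County: ($1,588,433 − $9,000) × 0.00736 = $1,579,433 × 0.00736 = $11,624.62688
Port Authority: ($1,588,433 − $9,000) × 0.0024 = $1,579,433 × 0.0024 = $3,790.6392
Levies subtotal = $58,097.17677
Total = $58,097.17677 + $698 = $58,795.17677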